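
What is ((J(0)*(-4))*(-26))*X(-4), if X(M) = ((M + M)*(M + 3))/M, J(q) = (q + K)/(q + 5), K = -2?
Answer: 416/5 ≈ 83.200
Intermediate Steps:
J(q) = (-2 + q)/(5 + q) (J(q) = (q - 2)/(q + 5) = (-2 + q)/(5 + q))
X(M) = 6 + 2*M (X(M) = ((2*M)*(3 + M))/M = (2*M*(3 + M))/M = 6 + 2*M)
((J(0)*(-4))*(-26))*X(-4) = ((((-2 + 0)/(5 + 0))*(-4))*(-26))*(6 + 2*(-4)) = (((-2/5)*(-4))*(-26))*(6 - 8) = ((((⅕)*(-2))*(-4))*(-26))*(-2) = (-⅖*(-4)*(-26))*(-2) = ((8/5)*(-26))*(-2) = -208/5*(-2) = 416/5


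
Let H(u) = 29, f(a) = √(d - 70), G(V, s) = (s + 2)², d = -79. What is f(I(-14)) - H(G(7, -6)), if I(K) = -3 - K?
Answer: -29 + I*√149 ≈ -29.0 + 12.207*I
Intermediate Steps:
G(V, s) = (2 + s)²
f(a) = I*√149 (f(a) = √(-79 - 70) = √(-149) = I*√149)
f(I(-14)) - H(G(7, -6)) = I*√149 - 1*29 = I*√149 - 29 = -29 + I*√149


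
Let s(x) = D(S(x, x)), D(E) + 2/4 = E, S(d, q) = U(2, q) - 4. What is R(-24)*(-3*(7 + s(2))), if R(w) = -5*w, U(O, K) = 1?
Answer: -1260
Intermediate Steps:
S(d, q) = -3 (S(d, q) = 1 - 4 = -3)
D(E) = -½ + E
s(x) = -7/2 (s(x) = -½ - 3 = -7/2)
R(-24)*(-3*(7 + s(2))) = (-5*(-24))*(-3*(7 - 7/2)) = 120*(-3*7/2) = 120*(-21/2) = -1260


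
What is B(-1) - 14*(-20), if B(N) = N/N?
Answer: 281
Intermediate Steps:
B(N) = 1
B(-1) - 14*(-20) = 1 - 14*(-20) = 1 + 280 = 281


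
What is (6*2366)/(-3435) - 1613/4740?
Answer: -4855313/1085460 ≈ -4.4730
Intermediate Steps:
(6*2366)/(-3435) - 1613/4740 = 14196*(-1/3435) - 1613*1/4740 = -4732/1145 - 1613/4740 = -4855313/1085460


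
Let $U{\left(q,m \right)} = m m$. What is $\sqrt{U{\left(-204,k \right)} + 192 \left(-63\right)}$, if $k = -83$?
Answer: $i \sqrt{5207} \approx 72.16 i$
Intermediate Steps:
$U{\left(q,m \right)} = m^{2}$
$\sqrt{U{\left(-204,k \right)} + 192 \left(-63\right)} = \sqrt{\left(-83\right)^{2} + 192 \left(-63\right)} = \sqrt{6889 - 12096} = \sqrt{-5207} = i \sqrt{5207}$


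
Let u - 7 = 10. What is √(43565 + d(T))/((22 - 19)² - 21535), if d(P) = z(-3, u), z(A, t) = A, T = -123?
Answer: -√43562/21526 ≈ -0.0096959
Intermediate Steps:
u = 17 (u = 7 + 10 = 17)
d(P) = -3
√(43565 + d(T))/((22 - 19)² - 21535) = √(43565 - 3)/((22 - 19)² - 21535) = √43562/(3² - 21535) = √43562/(9 - 21535) = √43562/(-21526) = √43562*(-1/21526) = -√43562/21526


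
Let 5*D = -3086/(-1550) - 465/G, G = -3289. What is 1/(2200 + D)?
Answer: 12744875/28044160302 ≈ 0.00045446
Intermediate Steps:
D = 5435302/12744875 (D = (-3086/(-1550) - 465/(-3289))/5 = (-3086*(-1/1550) - 465*(-1/3289))/5 = (1543/775 + 465/3289)/5 = (1/5)*(5435302/2548975) = 5435302/12744875 ≈ 0.42647)
1/(2200 + D) = 1/(2200 + 5435302/12744875) = 1/(28044160302/12744875) = 12744875/28044160302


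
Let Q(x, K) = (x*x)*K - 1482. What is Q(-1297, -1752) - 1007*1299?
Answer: -2948539743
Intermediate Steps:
Q(x, K) = -1482 + K*x**2 (Q(x, K) = x**2*K - 1482 = K*x**2 - 1482 = -1482 + K*x**2)
Q(-1297, -1752) - 1007*1299 = (-1482 - 1752*(-1297)**2) - 1007*1299 = (-1482 - 1752*1682209) - 1*1308093 = (-1482 - 2947230168) - 1308093 = -2947231650 - 1308093 = -2948539743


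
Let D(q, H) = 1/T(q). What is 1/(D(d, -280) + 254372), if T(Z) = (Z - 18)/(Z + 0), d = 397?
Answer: 379/96407385 ≈ 3.9312e-6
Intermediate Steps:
T(Z) = (-18 + Z)/Z
D(q, H) = q/(-18 + q) (D(q, H) = 1/((-18 + q)/q) = q/(-18 + q))
1/(D(d, -280) + 254372) = 1/(397/(-18 + 397) + 254372) = 1/(397/379 + 254372) = 1/(96407385/379) = 379/96407385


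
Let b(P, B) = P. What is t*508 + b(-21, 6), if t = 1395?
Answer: 708639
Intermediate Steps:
t*508 + b(-21, 6) = 1395*508 - 21 = 708660 - 21 = 708639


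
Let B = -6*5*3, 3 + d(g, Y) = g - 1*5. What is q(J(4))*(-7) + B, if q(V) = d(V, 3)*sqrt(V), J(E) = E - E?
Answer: -90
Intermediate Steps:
d(g, Y) = -8 + g (d(g, Y) = -3 + (g - 1*5) = -3 + (g - 5) = -3 + (-5 + g) = -8 + g)
J(E) = 0
B = -90 (B = -30*3 = -90)
q(V) = sqrt(V)*(-8 + V) (q(V) = (-8 + V)*sqrt(V) = sqrt(V)*(-8 + V))
q(J(4))*(-7) + B = (sqrt(0)*(-8 + 0))*(-7) - 90 = (0*(-8))*(-7) - 90 = 0*(-7) - 90 = 0 - 90 = -90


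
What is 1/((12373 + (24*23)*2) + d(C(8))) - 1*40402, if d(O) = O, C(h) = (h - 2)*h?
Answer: -546437049/13525 ≈ -40402.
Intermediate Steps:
C(h) = h*(-2 + h) (C(h) = (-2 + h)*h = h*(-2 + h))
1/((12373 + (24*23)*2) + d(C(8))) - 1*40402 = 1/((12373 + (24*23)*2) + 8*(-2 + 8)) - 1*40402 = 1/((12373 + 552*2) + 8*6) - 40402 = 1/((12373 + 1104) + 48) - 40402 = 1/(13477 + 48) - 40402 = 1/13525 - 40402 = -546437049/13525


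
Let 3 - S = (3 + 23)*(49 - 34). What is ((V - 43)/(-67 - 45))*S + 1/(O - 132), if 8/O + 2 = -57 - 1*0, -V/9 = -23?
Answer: 15462185/27286 ≈ 566.67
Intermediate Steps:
V = 207 (V = -9*(-23) = 207)
O = -8/59 (O = 8/(-2 + (-57 - 1*0)) = 8/(-2 + (-57 + 0)) = 8/(-2 - 57) = 8/(-59) = 8*(-1/59) = -8/59 ≈ -0.13559)
S = -387 (S = 3 - (3 + 23)*(49 - 34) = 3 - 26*15 = 3 - 1*390 = 3 - 390 = -387)
((V - 43)/(-67 - 45))*S + 1/(O - 132) = ((207 - 43)/(-67 - 45))*(-387) + 1/(-8/59 - 132) = (164/(-112))*(-387) + 1/(-7796/59) = (164*(-1/112))*(-387) - 59/7796 = -41/28*(-387) - 59/7796 = 15867/28 - 59/7796 = 15462185/27286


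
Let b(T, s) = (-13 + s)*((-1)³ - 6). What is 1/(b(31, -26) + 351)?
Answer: 1/624 ≈ 0.0016026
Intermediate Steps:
b(T, s) = 91 - 7*s (b(T, s) = (-13 + s)*(-1 - 6) = (-13 + s)*(-7) = 91 - 7*s)
1/(b(31, -26) + 351) = 1/((91 - 7*(-26)) + 351) = 1/((91 + 182) + 351) = 1/(273 + 351) = 1/624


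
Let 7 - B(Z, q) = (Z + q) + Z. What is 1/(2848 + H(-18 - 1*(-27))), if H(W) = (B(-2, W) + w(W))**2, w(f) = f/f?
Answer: 1/2857 ≈ 0.00035002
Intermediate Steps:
B(Z, q) = 7 - q - 2*Z (B(Z, q) = 7 - ((Z + q) + Z) = 7 - (q + 2*Z) = 7 + (-q - 2*Z) = 7 - q - 2*Z)
w(f) = 1
H(W) = (12 - W)**2 (H(W) = ((7 - W - 2*(-2)) + 1)**2 = ((7 - W + 4) + 1)**2 = ((11 - W) + 1)**2 = (12 - W)**2)
1/(2848 + H(-18 - 1*(-27))) = 1/(2848 + (-12 + (-18 - 1*(-27)))**2) = 1/(2848 + (-12 + (-18 + 27))**2) = 1/(2848 + (-12 + 9)**2) = 1/(2848 + (-3)**2) = 1/(2848 + 9) = 1/2857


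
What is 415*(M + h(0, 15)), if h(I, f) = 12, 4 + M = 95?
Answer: 42745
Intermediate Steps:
M = 91 (M = -4 + 95 = 91)
415*(M + h(0, 15)) = 415*(91 + 12) = 415*103 = 42745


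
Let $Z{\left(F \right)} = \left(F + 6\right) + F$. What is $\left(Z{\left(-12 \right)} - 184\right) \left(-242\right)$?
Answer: $48884$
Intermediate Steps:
$Z{\left(F \right)} = 6 + 2 F$ ($Z{\left(F \right)} = \left(6 + F\right) + F = 6 + 2 F$)
$\left(Z{\left(-12 \right)} - 184\right) \left(-242\right) = \left(\left(6 + 2 \left(-12\right)\right) - 184\right) \left(-242\right) = \left(\left(6 - 24\right) - 184\right) \left(-242\right) = \left(-18 - 184\right) \left(-242\right) = \left(-202\right) \left(-242\right) = 48884$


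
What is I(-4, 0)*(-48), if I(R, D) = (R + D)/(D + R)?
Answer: -48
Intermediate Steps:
I(R, D) = 1 (I(R, D) = (D + R)/(D + R) = 1)
I(-4, 0)*(-48) = 1*(-48) = -48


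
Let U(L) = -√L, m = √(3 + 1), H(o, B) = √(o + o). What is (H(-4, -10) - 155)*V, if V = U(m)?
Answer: -4*I + 155*√2 ≈ 219.2 - 4.0*I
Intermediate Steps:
H(o, B) = √2*√o (H(o, B) = √(2*o) = √2*√o)
m = 2 (m = √4 = 2)
V = -√2 ≈ -1.4142
(H(-4, -10) - 155)*V = (√2*√(-4) - 155)*(-√2) = (√2*(2*I) - 155)*(-√2) = (2*I*√2 - 155)*(-√2) = (-155 + 2*I*√2)*(-√2) = -√2*(-155 + 2*I*√2)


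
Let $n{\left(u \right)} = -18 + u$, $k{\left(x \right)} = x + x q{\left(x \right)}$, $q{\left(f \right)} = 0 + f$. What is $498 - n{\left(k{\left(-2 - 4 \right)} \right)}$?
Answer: $486$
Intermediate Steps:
$q{\left(f \right)} = f$
$k{\left(x \right)} = x + x^{2}$ ($k{\left(x \right)} = x + x x = x + x^{2}$)
$498 - n{\left(k{\left(-2 - 4 \right)} \right)} = 498 - \left(-18 + \left(-2 - 4\right) \left(1 - 6\right)\right) = 498 - \left(-18 - 6 \left(1 - 6\right)\right) = 498 - \left(-18 - -30\right) = 498 - \left(-18 + 30\right) = 498 - 12 = 486$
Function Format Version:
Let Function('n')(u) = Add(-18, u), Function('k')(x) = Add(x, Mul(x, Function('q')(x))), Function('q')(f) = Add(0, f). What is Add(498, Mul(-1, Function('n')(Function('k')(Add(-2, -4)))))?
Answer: 486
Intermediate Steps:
Function('q')(f) = f
Function('k')(x) = Add(x, Pow(x, 2)) (Function('k')(x) = Add(x, Mul(x, x)) = Add(x, Pow(x, 2)))
Add(498, Mul(-1, Function('n')(Function('k')(Add(-2, -4))))) = Add(498, Mul(-1, Add(-18, Mul(Add(-2, -4), Add(1, Add(-2, -4)))))) = Add(498, Mul(-1, Add(-18, Mul(-6, Add(1, -6))))) = Add(498, Mul(-1, Add(-18, Mul(-6, -5)))) = Add(498, Mul(-1, Add(-18, 30))) = Add(498, Mul(-1, 12)) = Add(498, -12) = 486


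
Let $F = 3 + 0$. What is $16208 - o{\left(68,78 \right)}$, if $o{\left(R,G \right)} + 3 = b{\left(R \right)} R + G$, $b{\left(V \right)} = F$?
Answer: $15929$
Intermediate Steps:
$F = 3$
$b{\left(V \right)} = 3$
$o{\left(R,G \right)} = -3 + G + 3 R$ ($o{\left(R,G \right)} = -3 + \left(3 R + G\right) = -3 + \left(G + 3 R\right) = -3 + G + 3 R$)
$16208 - o{\left(68,78 \right)} = 16208 - \left(-3 + 78 + 3 \cdot 68\right) = 16208 - \left(-3 + 78 + 204\right) = 16208 - 279 = 15929$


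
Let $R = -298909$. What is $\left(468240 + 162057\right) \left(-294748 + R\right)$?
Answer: $-374180226129$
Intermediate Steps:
$\left(468240 + 162057\right) \left(-294748 + R\right) = \left(468240 + 162057\right) \left(-294748 - 298909\right) = 630297 \left(-593657\right) = -374180226129$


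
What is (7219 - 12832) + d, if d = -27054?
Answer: -32667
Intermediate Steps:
(7219 - 12832) + d = (7219 - 12832) - 27054 = -5613 - 27054 = -32667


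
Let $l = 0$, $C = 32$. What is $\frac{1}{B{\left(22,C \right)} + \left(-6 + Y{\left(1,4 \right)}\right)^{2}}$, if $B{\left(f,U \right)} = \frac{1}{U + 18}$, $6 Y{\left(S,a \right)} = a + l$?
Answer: $\frac{450}{12809} \approx 0.035132$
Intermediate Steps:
$Y{\left(S,a \right)} = \frac{a}{6}$ ($Y{\left(S,a \right)} = \frac{a + 0}{6} = \frac{a}{6}$)
$B{\left(f,U \right)} = \frac{1}{18 + U}$
$\frac{1}{B{\left(22,C \right)} + \left(-6 + Y{\left(1,4 \right)}\right)^{2}} = \frac{1}{\frac{1}{18 + 32} + \left(-6 + \frac{1}{6} \cdot 4\right)^{2}} = \frac{1}{\frac{1}{50} + \left(-6 + \frac{2}{3}\right)^{2}} = \frac{1}{\frac{1}{50} + \left(- \frac{16}{3}\right)^{2}} = \frac{1}{\frac{1}{50} + \frac{256}{9}} = \frac{1}{\frac{12809}{450}} = \frac{450}{12809}$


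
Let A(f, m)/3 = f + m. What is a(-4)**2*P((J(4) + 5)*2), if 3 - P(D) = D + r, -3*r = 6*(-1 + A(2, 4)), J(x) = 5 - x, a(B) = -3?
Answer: 225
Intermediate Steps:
A(f, m) = 3*f + 3*m (A(f, m) = 3*(f + m) = 3*f + 3*m)
r = -34 (r = -2*(-1 + (3*2 + 3*4)) = -2*(-1 + (6 + 12)) = -2*(-1 + 18) = -2*17 = -1/3*102 = -34)
P(D) = 37 - D (P(D) = 3 - (D - 34) = 3 - (-34 + D) = 3 + (34 - D) = 37 - D)
a(-4)**2*P((J(4) + 5)*2) = (-3)**2*(37 - ((5 - 1*4) + 5)*2) = 9*(37 - ((5 - 4) + 5)*2) = 9*(37 - (1 + 5)*2) = 9*(37 - 6*2) = 9*(37 - 1*12) = 9*(37 - 12) = 9*25 = 225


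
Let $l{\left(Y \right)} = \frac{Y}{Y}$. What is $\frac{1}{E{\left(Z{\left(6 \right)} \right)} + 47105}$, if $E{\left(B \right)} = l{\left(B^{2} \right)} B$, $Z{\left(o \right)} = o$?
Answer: $\frac{1}{47111} \approx 2.1226 \cdot 10^{-5}$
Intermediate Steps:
$l{\left(Y \right)} = 1$
$E{\left(B \right)} = B$ ($E{\left(B \right)} = 1 B = B$)
$\frac{1}{E{\left(Z{\left(6 \right)} \right)} + 47105} = \frac{1}{6 + 47105} = \frac{1}{47111}$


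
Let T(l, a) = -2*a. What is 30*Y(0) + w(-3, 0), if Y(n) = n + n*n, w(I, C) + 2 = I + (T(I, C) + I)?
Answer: -8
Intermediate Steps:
w(I, C) = -2 - 2*C + 2*I (w(I, C) = -2 + (I + (-2*C + I)) = -2 + (I + (I - 2*C)) = -2 + (-2*C + 2*I) = -2 - 2*C + 2*I)
Y(n) = n + n²
30*Y(0) + w(-3, 0) = 30*(0*(1 + 0)) + (-2 - 2*0 + 2*(-3)) = 30*(0*1) + (-2 + 0 - 6) = 30*0 - 8 = 0 - 8 = -8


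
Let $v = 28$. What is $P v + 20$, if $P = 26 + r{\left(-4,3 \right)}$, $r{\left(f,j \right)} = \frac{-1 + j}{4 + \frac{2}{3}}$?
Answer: $760$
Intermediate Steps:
$r{\left(f,j \right)} = - \frac{3}{14} + \frac{3 j}{14}$ ($r{\left(f,j \right)} = \frac{-1 + j}{4 + 2 \cdot \frac{1}{3}} = \frac{-1 + j}{4 + \frac{2}{3}} = \frac{-1 + j}{\frac{14}{3}} = \left(-1 + j\right) \frac{3}{14} = - \frac{3}{14} + \frac{3 j}{14}$)
$P = \frac{185}{7}$ ($P = 26 + \left(- \frac{3}{14} + \frac{3}{14} \cdot 3\right) = 26 + \left(- \frac{3}{14} + \frac{9}{14}\right) = 26 + \frac{3}{7} = \frac{185}{7} \approx 26.429$)
$P v + 20 = \frac{185}{7} \cdot 28 + 20 = 740 + 20 = 760$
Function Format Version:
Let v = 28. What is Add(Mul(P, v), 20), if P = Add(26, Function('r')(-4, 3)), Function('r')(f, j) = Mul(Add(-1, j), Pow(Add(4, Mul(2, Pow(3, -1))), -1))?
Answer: 760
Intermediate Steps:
Function('r')(f, j) = Add(Rational(-3, 14), Mul(Rational(3, 14), j)) (Function('r')(f, j) = Mul(Add(-1, j), Pow(Add(4, Mul(2, Rational(1, 3))), -1)) = Mul(Add(-1, j), Pow(Add(4, Rational(2, 3)), -1)) = Mul(Add(-1, j), Pow(Rational(14, 3), -1)) = Mul(Add(-1, j), Rational(3, 14)) = Add(Rational(-3, 14), Mul(Rational(3, 14), j)))
P = Rational(185, 7) (P = Add(26, Add(Rational(-3, 14), Mul(Rational(3, 14), 3))) = Add(26, Add(Rational(-3, 14), Rational(9, 14))) = Add(26, Rational(3, 7)) = Rational(185, 7) ≈ 26.429)
Add(Mul(P, v), 20) = Add(Mul(Rational(185, 7), 28), 20) = Add(740, 20) = 760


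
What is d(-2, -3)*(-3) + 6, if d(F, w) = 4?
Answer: -6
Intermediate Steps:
d(-2, -3)*(-3) + 6 = 4*(-3) + 6 = -12 + 6 = -6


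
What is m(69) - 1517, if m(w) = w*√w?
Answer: -1517 + 69*√69 ≈ -943.84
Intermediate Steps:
m(w) = w^(3/2)
m(69) - 1517 = 69^(3/2) - 1517 = 69*√69 - 1517 = -1517 + 69*√69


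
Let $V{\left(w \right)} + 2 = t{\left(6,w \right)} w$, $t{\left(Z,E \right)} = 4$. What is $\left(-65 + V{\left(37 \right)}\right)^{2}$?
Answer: $6561$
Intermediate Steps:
$V{\left(w \right)} = -2 + 4 w$
$\left(-65 + V{\left(37 \right)}\right)^{2} = \left(-65 + \left(-2 + 4 \cdot 37\right)\right)^{2} = \left(-65 + \left(-2 + 148\right)\right)^{2} = \left(-65 + 146\right)^{2} = 81^{2} = 6561$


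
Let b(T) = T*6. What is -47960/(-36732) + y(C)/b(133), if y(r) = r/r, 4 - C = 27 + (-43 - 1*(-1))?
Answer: 3192401/2442678 ≈ 1.3069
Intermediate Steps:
b(T) = 6*T
C = 19 (C = 4 - (27 + (-43 - 1*(-1))) = 4 - (27 + (-43 + 1)) = 4 - (27 - 42) = 4 - 1*(-15) = 4 + 15 = 19)
y(r) = 1
-47960/(-36732) + y(C)/b(133) = -47960/(-36732) + 1/(6*133) = -47960*(-1/36732) + 1/798 = 11990/9183 + 1*(1/798) = 11990/9183 + 1/798 = 3192401/2442678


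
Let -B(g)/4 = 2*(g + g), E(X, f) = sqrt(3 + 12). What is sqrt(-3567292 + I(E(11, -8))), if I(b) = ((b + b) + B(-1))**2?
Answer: 8*sqrt(-55734 + sqrt(15)) ≈ 1888.6*I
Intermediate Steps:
E(X, f) = sqrt(15)
B(g) = -16*g (B(g) = -8*(g + g) = -8*2*g = -16*g)
I(b) = (16 + 2*b)**2 (I(b) = ((b + b) - 16*(-1))**2 = (2*b + 16)**2 = (16 + 2*b)**2)
sqrt(-3567292 + I(E(11, -8))) = sqrt(-3567292 + 4*(8 + sqrt(15))**2)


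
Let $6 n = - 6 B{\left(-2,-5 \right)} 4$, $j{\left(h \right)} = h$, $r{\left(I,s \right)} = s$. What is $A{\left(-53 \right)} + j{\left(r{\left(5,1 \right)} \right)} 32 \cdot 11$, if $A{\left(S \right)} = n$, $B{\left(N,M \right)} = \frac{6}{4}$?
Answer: $346$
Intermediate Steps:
$B{\left(N,M \right)} = \frac{3}{2}$ ($B{\left(N,M \right)} = 6 \cdot \frac{1}{4} = \frac{3}{2}$)
$n = -6$ ($n = \frac{\left(-6\right) \frac{3}{2} \cdot 4}{6} = \frac{\left(-9\right) 4}{6} = \frac{1}{6} \left(-36\right) = -6$)
$A{\left(S \right)} = -6$
$A{\left(-53 \right)} + j{\left(r{\left(5,1 \right)} \right)} 32 \cdot 11 = -6 + 1 \cdot 32 \cdot 11 = -6 + 32 \cdot 11 = -6 + 352 = 346$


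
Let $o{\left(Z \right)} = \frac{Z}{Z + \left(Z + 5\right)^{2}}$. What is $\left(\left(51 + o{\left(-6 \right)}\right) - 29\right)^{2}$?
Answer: $\frac{13456}{25} \approx 538.24$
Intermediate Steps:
$o{\left(Z \right)} = \frac{Z}{Z + \left(5 + Z\right)^{2}}$
$\left(\left(51 + o{\left(-6 \right)}\right) - 29\right)^{2} = \left(\left(51 - \frac{6}{-6 + \left(5 - 6\right)^{2}}\right) - 29\right)^{2} = \left(\left(51 - \frac{6}{-6 + \left(-1\right)^{2}}\right) - 29\right)^{2} = \left(\left(51 - \frac{6}{-6 + 1}\right) - 29\right)^{2} = \left(\left(51 - \frac{6}{-5}\right) - 29\right)^{2} = \left(\left(51 - - \frac{6}{5}\right) - 29\right)^{2} = \left(\left(51 + \frac{6}{5}\right) - 29\right)^{2} = \left(\frac{261}{5} - 29\right)^{2} = \left(\frac{116}{5}\right)^{2} = \frac{13456}{25}$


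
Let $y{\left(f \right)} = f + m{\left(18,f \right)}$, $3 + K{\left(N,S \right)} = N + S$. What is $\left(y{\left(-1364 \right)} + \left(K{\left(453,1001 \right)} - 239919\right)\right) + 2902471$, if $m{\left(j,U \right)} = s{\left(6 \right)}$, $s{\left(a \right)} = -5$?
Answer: $2662634$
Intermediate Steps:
$m{\left(j,U \right)} = -5$
$K{\left(N,S \right)} = -3 + N + S$ ($K{\left(N,S \right)} = -3 + \left(N + S\right) = -3 + N + S$)
$y{\left(f \right)} = -5 + f$ ($y{\left(f \right)} = f - 5 = -5 + f$)
$\left(y{\left(-1364 \right)} + \left(K{\left(453,1001 \right)} - 239919\right)\right) + 2902471 = \left(\left(-5 - 1364\right) + \left(\left(-3 + 453 + 1001\right) - 239919\right)\right) + 2902471 = \left(-1369 + \left(1451 - 239919\right)\right) + 2902471 = \left(-1369 - 238468\right) + 2902471 = -239837 + 2902471 = 2662634$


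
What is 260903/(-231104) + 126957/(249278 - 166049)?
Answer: 2541858247/6411518272 ≈ 0.39645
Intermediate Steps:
260903/(-231104) + 126957/(249278 - 166049) = 260903*(-1/231104) + 126957/83229 = -260903/231104 + 126957*(1/83229) = -260903/231104 + 42319/27743 = 2541858247/6411518272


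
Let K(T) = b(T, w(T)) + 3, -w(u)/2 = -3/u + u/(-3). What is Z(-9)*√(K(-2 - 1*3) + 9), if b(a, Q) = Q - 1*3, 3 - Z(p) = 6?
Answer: -√1005/5 ≈ -6.3403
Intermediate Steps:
Z(p) = -3 (Z(p) = 3 - 1*6 = 3 - 6 = -3)
w(u) = 6/u + 2*u/3 (w(u) = -2*(-3/u + u/(-3)) = -2*(-3/u + u*(-⅓)) = -2*(-3/u - u/3) = 6/u + 2*u/3)
b(a, Q) = -3 + Q (b(a, Q) = Q - 3 = -3 + Q)
K(T) = 6/T + 2*T/3 (K(T) = (-3 + (6/T + 2*T/3)) + 3 = (-3 + 6/T + 2*T/3) + 3 = 6/T + 2*T/3)
Z(-9)*√(K(-2 - 1*3) + 9) = -3*√((6/(-2 - 1*3) + 2*(-2 - 1*3)/3) + 9) = -3*√((6/(-2 - 3) + 2*(-2 - 3)/3) + 9) = -3*√((6/(-5) + (⅔)*(-5)) + 9) = -3*√((6*(-⅕) - 10/3) + 9) = -3*√((-6/5 - 10/3) + 9) = -3*√(-68/15 + 9) = -√1005/5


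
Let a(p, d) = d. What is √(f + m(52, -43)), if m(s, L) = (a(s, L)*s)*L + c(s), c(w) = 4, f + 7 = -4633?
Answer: 6*√2542 ≈ 302.51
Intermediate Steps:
f = -4640 (f = -7 - 4633 = -4640)
m(s, L) = 4 + s*L² (m(s, L) = (L*s)*L + 4 = s*L² + 4 = 4 + s*L²)
√(f + m(52, -43)) = √(-4640 + (4 + 52*(-43)²)) = √(-4640 + (4 + 52*1849)) = √(-4640 + (4 + 96148)) = √(-4640 + 96152) = √91512 = 6*√2542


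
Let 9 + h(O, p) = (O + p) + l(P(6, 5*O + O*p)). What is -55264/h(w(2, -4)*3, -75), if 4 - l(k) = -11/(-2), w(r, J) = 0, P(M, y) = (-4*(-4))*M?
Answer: 110528/171 ≈ 646.36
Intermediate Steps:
P(M, y) = 16*M
l(k) = -3/2 (l(k) = 4 - (-11)/(-2) = 4 - (-11)*(-1)/2 = 4 - 1*11/2 = 4 - 11/2 = -3/2)
h(O, p) = -21/2 + O + p (h(O, p) = -9 + ((O + p) - 3/2) = -9 + (-3/2 + O + p) = -21/2 + O + p)
-55264/h(w(2, -4)*3, -75) = -55264/(-21/2 + 0*3 - 75) = -55264/(-21/2 + 0 - 75) = -55264/(-171/2) = -55264*(-2/171) = 110528/171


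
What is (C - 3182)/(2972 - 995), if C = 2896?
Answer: -286/1977 ≈ -0.14466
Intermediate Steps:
(C - 3182)/(2972 - 995) = (2896 - 3182)/(2972 - 995) = -286/1977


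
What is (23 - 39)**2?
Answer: 256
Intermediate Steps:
(23 - 39)**2 = (-16)**2 = 256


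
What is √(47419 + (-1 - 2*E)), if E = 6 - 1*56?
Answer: √47518 ≈ 217.99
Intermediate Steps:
E = -50 (E = 6 - 56 = -50)
√(47419 + (-1 - 2*E)) = √(47419 + (-1 - 2*(-50))) = √(47419 + (-1 + 100)) = √(47419 + 99) = √47518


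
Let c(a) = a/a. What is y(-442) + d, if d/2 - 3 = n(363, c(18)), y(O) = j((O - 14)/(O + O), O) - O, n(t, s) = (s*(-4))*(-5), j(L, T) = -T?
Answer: 930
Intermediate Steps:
c(a) = 1
n(t, s) = 20*s (n(t, s) = -4*s*(-5) = 20*s)
y(O) = -2*O (y(O) = -O - O = -2*O)
d = 46 (d = 6 + 2*(20*1) = 6 + 2*20 = 6 + 40 = 46)
y(-442) + d = -2*(-442) + 46 = 884 + 46 = 930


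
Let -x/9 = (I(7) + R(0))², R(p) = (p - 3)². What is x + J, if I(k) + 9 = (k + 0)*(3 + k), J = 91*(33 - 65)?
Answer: -47012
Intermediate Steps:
J = -2912 (J = 91*(-32) = -2912)
I(k) = -9 + k*(3 + k) (I(k) = -9 + (k + 0)*(3 + k) = -9 + k*(3 + k))
R(p) = (-3 + p)²
x = -44100 (x = -9*((-9 + 7² + 3*7) + (-3 + 0)²)² = -9*((-9 + 49 + 21) + (-3)²)² = -9*(61 + 9)² = -9*70² = -9*4900 = -44100)
x + J = -44100 - 2912 = -47012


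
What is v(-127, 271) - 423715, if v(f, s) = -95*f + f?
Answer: -411777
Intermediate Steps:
v(f, s) = -94*f
v(-127, 271) - 423715 = -94*(-127) - 423715 = 11938 - 423715 = -411777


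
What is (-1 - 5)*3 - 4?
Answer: -22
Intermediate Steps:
(-1 - 5)*3 - 4 = -6*3 - 4 = -18 - 4 = -22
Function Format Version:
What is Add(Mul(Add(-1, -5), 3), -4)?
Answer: -22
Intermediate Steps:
Add(Mul(Add(-1, -5), 3), -4) = Add(Mul(-6, 3), -4) = Add(-18, -4) = -22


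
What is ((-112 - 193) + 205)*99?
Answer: -9900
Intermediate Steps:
((-112 - 193) + 205)*99 = (-305 + 205)*99 = -100*99 = -9900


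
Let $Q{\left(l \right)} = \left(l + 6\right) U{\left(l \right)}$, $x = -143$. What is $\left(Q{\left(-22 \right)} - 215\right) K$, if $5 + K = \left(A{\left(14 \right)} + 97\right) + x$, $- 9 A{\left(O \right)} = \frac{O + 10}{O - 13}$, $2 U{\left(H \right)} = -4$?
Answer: $9821$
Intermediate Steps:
$U{\left(H \right)} = -2$ ($U{\left(H \right)} = \frac{1}{2} \left(-4\right) = -2$)
$A{\left(O \right)} = - \frac{10 + O}{9 \left(-13 + O\right)}$ ($A{\left(O \right)} = - \frac{\left(O + 10\right) \frac{1}{O - 13}}{9} = - \frac{\left(10 + O\right) \frac{1}{-13 + O}}{9} = - \frac{\frac{1}{-13 + O} \left(10 + O\right)}{9} = - \frac{10 + O}{9 \left(-13 + O\right)}$)
$Q{\left(l \right)} = -12 - 2 l$ ($Q{\left(l \right)} = \left(l + 6\right) \left(-2\right) = \left(6 + l\right) \left(-2\right) = -12 - 2 l$)
$K = - \frac{161}{3}$ ($K = -5 - \left(46 - \frac{-10 - 14}{9 \left(-13 + 14\right)}\right) = -5 - \left(46 - \frac{-10 - 14}{9 \cdot 1}\right) = -5 - \left(46 + \frac{8}{3}\right) = -5 + \left(\left(- \frac{8}{3} + 97\right) - 143\right) = -5 + \left(\frac{283}{3} - 143\right) = -5 - \frac{146}{3} = - \frac{161}{3} \approx -53.667$)
$\left(Q{\left(-22 \right)} - 215\right) K = \left(\left(-12 - -44\right) - 215\right) \left(- \frac{161}{3}\right) = \left(\left(-12 + 44\right) - 215\right) \left(- \frac{161}{3}\right) = \left(32 - 215\right) \left(- \frac{161}{3}\right) = \left(-183\right) \left(- \frac{161}{3}\right) = 9821$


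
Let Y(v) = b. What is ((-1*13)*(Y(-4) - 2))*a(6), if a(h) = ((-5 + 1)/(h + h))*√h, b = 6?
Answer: 52*√6/3 ≈ 42.458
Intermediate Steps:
Y(v) = 6
a(h) = -2/√h (a(h) = (-4*1/(2*h))*√h = (-2/h)*√h = -2/√h)
((-1*13)*(Y(-4) - 2))*a(6) = ((-1*13)*(6 - 2))*(-√6/3) = (-13*4)*(-√6/3) = -(-52)*√6/3 = 52*√6/3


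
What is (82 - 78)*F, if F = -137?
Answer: -548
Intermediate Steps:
(82 - 78)*F = (82 - 78)*(-137) = 4*(-137) = -548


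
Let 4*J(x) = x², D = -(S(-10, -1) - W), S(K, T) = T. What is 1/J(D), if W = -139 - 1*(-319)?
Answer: 4/32761 ≈ 0.00012210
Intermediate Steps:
W = 180 (W = -139 + 319 = 180)
D = 181 (D = -(-1 - 1*180) = -(-1 - 180) = -1*(-181) = 181)
J(x) = x²/4
1/J(D) = 1/((¼)*181²) = 1/((¼)*32761) = 1/(32761/4) = 4/32761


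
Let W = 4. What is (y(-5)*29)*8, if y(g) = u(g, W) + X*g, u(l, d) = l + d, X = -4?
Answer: 4408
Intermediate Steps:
u(l, d) = d + l
y(g) = 4 - 3*g (y(g) = (4 + g) - 4*g = 4 - 3*g)
(y(-5)*29)*8 = ((4 - 3*(-5))*29)*8 = ((4 + 15)*29)*8 = (19*29)*8 = 551*8 = 4408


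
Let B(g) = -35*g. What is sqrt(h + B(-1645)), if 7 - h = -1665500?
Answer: sqrt(1723082) ≈ 1312.7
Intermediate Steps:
h = 1665507 (h = 7 - 1*(-1665500) = 7 + 1665500 = 1665507)
sqrt(h + B(-1645)) = sqrt(1665507 - 35*(-1645)) = sqrt(1665507 + 57575) = sqrt(1723082)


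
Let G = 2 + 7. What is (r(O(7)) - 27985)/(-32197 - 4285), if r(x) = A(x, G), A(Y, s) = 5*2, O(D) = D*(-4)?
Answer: 27975/36482 ≈ 0.76682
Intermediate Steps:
G = 9
O(D) = -4*D
A(Y, s) = 10
r(x) = 10
(r(O(7)) - 27985)/(-32197 - 4285) = (10 - 27985)/(-32197 - 4285) = -27975/(-36482) = -27975*(-1/36482) = 27975/36482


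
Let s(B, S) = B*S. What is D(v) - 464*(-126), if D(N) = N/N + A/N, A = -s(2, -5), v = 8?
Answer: 233865/4 ≈ 58466.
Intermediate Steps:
A = 10 (A = -2*(-5) = -1*(-10) = 10)
D(N) = 1 + 10/N (D(N) = N/N + 10/N = 1 + 10/N)
D(v) - 464*(-126) = (10 + 8)/8 - 464*(-126) = (⅛)*18 + 58464 = 9/4 + 58464 = 233865/4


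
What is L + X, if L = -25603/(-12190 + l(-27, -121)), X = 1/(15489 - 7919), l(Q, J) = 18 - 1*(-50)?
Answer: 48456708/22940885 ≈ 2.1122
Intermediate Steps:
l(Q, J) = 68 (l(Q, J) = 18 + 50 = 68)
X = 1/7570 ≈ 0.00013210
L = 25603/12122 (L = -25603/(-12190 + 68) = -25603/(-12122) = -25603*(-1/12122) = 25603/12122 ≈ 2.1121)
L + X = 25603/12122 + 1/7570 = 48456708/22940885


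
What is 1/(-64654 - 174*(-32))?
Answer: -1/59086 ≈ -1.6924e-5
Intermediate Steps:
1/(-64654 - 174*(-32)) = 1/(-64654 + 5568) = 1/(-59086) = -1/59086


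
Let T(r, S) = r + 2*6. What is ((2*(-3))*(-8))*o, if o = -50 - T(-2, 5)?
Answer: -2880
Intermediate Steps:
T(r, S) = 12 + r (T(r, S) = r + 12 = 12 + r)
o = -60 (o = -50 - (12 - 2) = -50 - 1*10 = -50 - 10 = -60)
((2*(-3))*(-8))*o = ((2*(-3))*(-8))*(-60) = -6*(-8)*(-60) = 48*(-60) = -2880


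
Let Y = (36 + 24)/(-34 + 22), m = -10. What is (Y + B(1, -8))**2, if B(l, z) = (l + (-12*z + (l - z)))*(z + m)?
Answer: 3659569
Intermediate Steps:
Y = -5 (Y = 60/(-12) = 60*(-1/12) = -5)
B(l, z) = (-10 + z)*(-13*z + 2*l) (B(l, z) = (l + (-12*z + (l - z)))*(z - 10) = (l + (l - 13*z))*(-10 + z) = (-13*z + 2*l)*(-10 + z) = (-10 + z)*(-13*z + 2*l))
(Y + B(1, -8))**2 = (-5 + (-20*1 - 13*(-8)**2 + 130*(-8) + 2*1*(-8)))**2 = (-5 + (-20 - 13*64 - 1040 - 16))**2 = (-5 + (-20 - 832 - 1040 - 16))**2 = (-5 - 1908)**2 = (-1913)**2 = 3659569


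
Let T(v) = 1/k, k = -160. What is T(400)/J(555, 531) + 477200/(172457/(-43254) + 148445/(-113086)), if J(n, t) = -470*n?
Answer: -24354901982278770371917/270483840872088000 ≈ -90042.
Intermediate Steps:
T(v) = -1/160 (T(v) = 1/(-160) = -1/160)
T(400)/J(555, 531) + 477200/(172457/(-43254) + 148445/(-113086)) = -1/(160*((-470*555))) + 477200/(172457/(-43254) + 148445/(-113086)) = -1/160/(-260850) + 477200/(172457*(-1/43254) + 148445*(-1/113086)) = -1/160*(-1/260850) + 477200/(-172457/43254 - 148445/113086) = 1/41736000 + 477200/(-6480828083/1222855461) = 1/41736000 + 477200*(-1222855461/6480828083) = 1/41736000 - 583546625989200/6480828083 = -24354901982278770371917/270483840872088000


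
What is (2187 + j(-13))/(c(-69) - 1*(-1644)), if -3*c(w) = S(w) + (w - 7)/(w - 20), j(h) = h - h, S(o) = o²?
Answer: 583929/15143 ≈ 38.561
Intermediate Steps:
j(h) = 0
c(w) = -w²/3 - (-7 + w)/(3*(-20 + w)) (c(w) = -(w² + (w - 7)/(w - 20))/3 = -(w² + (-7 + w)/(-20 + w))/3 = -w²/3 - (-7 + w)/(3*(-20 + w)))
(2187 + j(-13))/(c(-69) - 1*(-1644)) = (2187 + 0)/((7 - 1*(-69) - 1*(-69)³ + 20*(-69)²)/(3*(-20 - 69)) - 1*(-1644)) = 2187/((⅓)*(7 + 69 - 1*(-328509) + 20*4761)/(-89) + 1644) = 2187/((⅓)*(-1/89)*(7 + 69 + 328509 + 95220) + 1644) = 2187/((⅓)*(-1/89)*423805 + 1644) = 2187/(-423805/267 + 1644) = 2187/(15143/267) = 2187*(267/15143) = 583929/15143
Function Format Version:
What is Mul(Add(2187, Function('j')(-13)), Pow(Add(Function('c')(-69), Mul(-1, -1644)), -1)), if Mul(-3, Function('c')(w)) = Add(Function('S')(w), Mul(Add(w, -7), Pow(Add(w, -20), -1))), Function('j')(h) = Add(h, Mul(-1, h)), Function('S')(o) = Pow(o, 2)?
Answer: Rational(583929, 15143) ≈ 38.561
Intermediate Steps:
Function('j')(h) = 0
Function('c')(w) = Add(Mul(Rational(-1, 3), Pow(w, 2)), Mul(Rational(-1, 3), Pow(Add(-20, w), -1), Add(-7, w))) (Function('c')(w) = Mul(Rational(-1, 3), Add(Pow(w, 2), Mul(Add(w, -7), Pow(Add(w, -20), -1)))) = Mul(Rational(-1, 3), Add(Pow(w, 2), Mul(Add(-7, w), Pow(Add(-20, w), -1)))) = Mul(Rational(-1, 3), Add(Pow(w, 2), Mul(Pow(Add(-20, w), -1), Add(-7, w)))) = Add(Mul(Rational(-1, 3), Pow(w, 2)), Mul(Rational(-1, 3), Pow(Add(-20, w), -1), Add(-7, w))))
Mul(Add(2187, Function('j')(-13)), Pow(Add(Function('c')(-69), Mul(-1, -1644)), -1)) = Mul(Add(2187, 0), Pow(Add(Mul(Rational(1, 3), Pow(Add(-20, -69), -1), Add(7, Mul(-1, -69), Mul(-1, Pow(-69, 3)), Mul(20, Pow(-69, 2)))), Mul(-1, -1644)), -1)) = Mul(2187, Pow(Add(Mul(Rational(1, 3), Pow(-89, -1), Add(7, 69, Mul(-1, -328509), Mul(20, 4761))), 1644), -1)) = Mul(2187, Pow(Add(Mul(Rational(1, 3), Rational(-1, 89), Add(7, 69, 328509, 95220)), 1644), -1)) = Mul(2187, Pow(Add(Mul(Rational(1, 3), Rational(-1, 89), 423805), 1644), -1)) = Mul(2187, Pow(Add(Rational(-423805, 267), 1644), -1)) = Mul(2187, Pow(Rational(15143, 267), -1)) = Mul(2187, Rational(267, 15143)) = Rational(583929, 15143)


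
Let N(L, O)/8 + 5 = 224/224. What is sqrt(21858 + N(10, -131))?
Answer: sqrt(21826) ≈ 147.74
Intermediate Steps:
N(L, O) = -32 (N(L, O) = -40 + 8*(224/224) = -40 + 8*(224*(1/224)) = -40 + 8*1 = -40 + 8 = -32)
sqrt(21858 + N(10, -131)) = sqrt(21858 - 32) = sqrt(21826)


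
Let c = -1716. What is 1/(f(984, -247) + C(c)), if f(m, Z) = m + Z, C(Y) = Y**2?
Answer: 1/2945393 ≈ 3.3951e-7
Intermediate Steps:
f(m, Z) = Z + m
1/(f(984, -247) + C(c)) = 1/((-247 + 984) + (-1716)**2) = 1/(737 + 2944656) = 1/2945393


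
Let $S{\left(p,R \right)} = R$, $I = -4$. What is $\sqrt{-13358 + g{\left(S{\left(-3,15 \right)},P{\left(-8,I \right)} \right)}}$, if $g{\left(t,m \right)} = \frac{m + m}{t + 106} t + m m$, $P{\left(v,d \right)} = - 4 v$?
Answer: $\frac{i \sqrt{1491454}}{11} \approx 111.02 i$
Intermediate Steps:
$g{\left(t,m \right)} = m^{2} + \frac{2 m t}{106 + t}$ ($g{\left(t,m \right)} = \frac{2 m}{106 + t} t + m^{2} = \frac{2 m t}{106 + t} + m^{2} = m^{2} + \frac{2 m t}{106 + t}$)
$\sqrt{-13358 + g{\left(S{\left(-3,15 \right)},P{\left(-8,I \right)} \right)}} = \sqrt{-13358 + \frac{\left(-4\right) \left(-8\right) \left(2 \cdot 15 + 106 \left(\left(-4\right) \left(-8\right)\right) + \left(-4\right) \left(-8\right) 15\right)}{106 + 15}} = \sqrt{-13358 + \frac{32 \left(30 + 106 \cdot 32 + 32 \cdot 15\right)}{121}} = \sqrt{-13358 + 32 \cdot \frac{1}{121} \left(30 + 3392 + 480\right)} = \sqrt{-13358 + 32 \cdot \frac{1}{121} \cdot 3902} = \sqrt{-13358 + \frac{124864}{121}} = \sqrt{- \frac{1491454}{121}} = \frac{i \sqrt{1491454}}{11}$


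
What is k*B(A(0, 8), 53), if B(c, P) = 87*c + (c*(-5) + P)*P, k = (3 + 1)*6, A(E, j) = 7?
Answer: 37512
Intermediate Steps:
k = 24 (k = 4*6 = 24)
B(c, P) = 87*c + P*(P - 5*c) (B(c, P) = 87*c + (-5*c + P)*P = 87*c + (P - 5*c)*P = 87*c + P*(P - 5*c))
k*B(A(0, 8), 53) = 24*(53² + 87*7 - 5*53*7) = 24*(2809 + 609 - 1855) = 24*1563 = 37512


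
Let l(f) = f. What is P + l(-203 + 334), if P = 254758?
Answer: 254889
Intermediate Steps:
P + l(-203 + 334) = 254758 + (-203 + 334) = 254758 + 131 = 254889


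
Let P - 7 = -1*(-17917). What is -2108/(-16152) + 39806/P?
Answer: 21272822/9047139 ≈ 2.3513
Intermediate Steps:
P = 17924 (P = 7 - 1*(-17917) = 7 + 17917 = 17924)
-2108/(-16152) + 39806/P = -2108/(-16152) + 39806/17924 = -2108*(-1/16152) + 39806*(1/17924) = 527/4038 + 19903/8962 = 21272822/9047139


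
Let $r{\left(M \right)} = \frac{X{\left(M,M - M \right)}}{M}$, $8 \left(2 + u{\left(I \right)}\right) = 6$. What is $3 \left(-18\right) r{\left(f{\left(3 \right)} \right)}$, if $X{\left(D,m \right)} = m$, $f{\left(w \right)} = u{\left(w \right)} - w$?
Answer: $0$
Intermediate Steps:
$u{\left(I \right)} = - \frac{5}{4}$ ($u{\left(I \right)} = -2 + \frac{1}{8} \cdot 6 = -2 + \frac{3}{4} = - \frac{5}{4}$)
$f{\left(w \right)} = - \frac{5}{4} - w$
$r{\left(M \right)} = 0$ ($r{\left(M \right)} = \frac{M - M}{M} = \frac{0}{M} = 0$)
$3 \left(-18\right) r{\left(f{\left(3 \right)} \right)} = 3 \left(-18\right) 0 = \left(-54\right) 0 = 0$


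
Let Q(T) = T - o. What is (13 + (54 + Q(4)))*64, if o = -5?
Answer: 4864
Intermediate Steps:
Q(T) = 5 + T (Q(T) = T - 1*(-5) = T + 5 = 5 + T)
(13 + (54 + Q(4)))*64 = (13 + (54 + (5 + 4)))*64 = (13 + (54 + 9))*64 = (13 + 63)*64 = 76*64 = 4864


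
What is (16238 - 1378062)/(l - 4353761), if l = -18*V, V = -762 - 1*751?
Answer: 1361824/4326527 ≈ 0.31476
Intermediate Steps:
V = -1513 (V = -762 - 751 = -1513)
l = 27234 (l = -18*(-1513) = 27234)
(16238 - 1378062)/(l - 4353761) = (16238 - 1378062)/(27234 - 4353761) = -1361824/(-4326527) = -1361824*(-1/4326527) = 1361824/4326527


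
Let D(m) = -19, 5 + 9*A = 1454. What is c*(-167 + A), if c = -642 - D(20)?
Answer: 3738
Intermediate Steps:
A = 161 (A = -5/9 + (1/9)*1454 = -5/9 + 1454/9 = 161)
c = -623 (c = -642 - 1*(-19) = -642 + 19 = -623)
c*(-167 + A) = -623*(-167 + 161) = -623*(-6) = 3738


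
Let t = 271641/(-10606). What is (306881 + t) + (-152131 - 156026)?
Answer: -13804897/10606 ≈ -1301.6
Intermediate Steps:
t = -271641/10606 (t = 271641*(-1/10606) = -271641/10606 ≈ -25.612)
(306881 + t) + (-152131 - 156026) = (306881 - 271641/10606) + (-152131 - 156026) = 3254508245/10606 - 308157 = -13804897/10606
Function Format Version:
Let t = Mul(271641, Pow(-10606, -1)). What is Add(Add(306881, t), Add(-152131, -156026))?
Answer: Rational(-13804897, 10606) ≈ -1301.6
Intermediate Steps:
t = Rational(-271641, 10606) (t = Mul(271641, Rational(-1, 10606)) = Rational(-271641, 10606) ≈ -25.612)
Add(Add(306881, t), Add(-152131, -156026)) = Add(Add(306881, Rational(-271641, 10606)), Add(-152131, -156026)) = Add(Rational(3254508245, 10606), -308157) = Rational(-13804897, 10606)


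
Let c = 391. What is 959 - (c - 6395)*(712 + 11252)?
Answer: 71832815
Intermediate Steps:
959 - (c - 6395)*(712 + 11252) = 959 - (391 - 6395)*(712 + 11252) = 959 - (-6004)*11964 = 959 - 1*(-71831856) = 959 + 71831856 = 71832815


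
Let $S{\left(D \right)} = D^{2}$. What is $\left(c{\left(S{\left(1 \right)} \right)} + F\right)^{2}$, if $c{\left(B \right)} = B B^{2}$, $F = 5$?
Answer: $36$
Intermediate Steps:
$c{\left(B \right)} = B^{3}$
$\left(c{\left(S{\left(1 \right)} \right)} + F\right)^{2} = \left(\left(1^{2}\right)^{3} + 5\right)^{2} = \left(1^{3} + 5\right)^{2} = \left(1 + 5\right)^{2} = 6^{2} = 36$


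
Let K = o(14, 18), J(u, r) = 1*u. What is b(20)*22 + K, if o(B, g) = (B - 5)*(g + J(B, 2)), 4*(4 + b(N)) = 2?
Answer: 211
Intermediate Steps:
J(u, r) = u
b(N) = -7/2 (b(N) = -4 + (¼)*2 = -4 + ½ = -7/2)
o(B, g) = (-5 + B)*(B + g) (o(B, g) = (B - 5)*(g + B) = (-5 + B)*(B + g))
K = 288 (K = 14² - 5*14 - 5*18 + 14*18 = 196 - 70 - 90 + 252 = 288)
b(20)*22 + K = -7/2*22 + 288 = -77 + 288 = 211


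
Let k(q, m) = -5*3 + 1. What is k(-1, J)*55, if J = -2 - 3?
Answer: -770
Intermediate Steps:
J = -5
k(q, m) = -14 (k(q, m) = -15 + 1 = -14)
k(-1, J)*55 = -14*55 = -770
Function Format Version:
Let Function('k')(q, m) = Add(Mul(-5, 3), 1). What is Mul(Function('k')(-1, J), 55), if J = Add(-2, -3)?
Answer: -770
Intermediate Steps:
J = -5
Function('k')(q, m) = -14 (Function('k')(q, m) = Add(-15, 1) = -14)
Mul(Function('k')(-1, J), 55) = Mul(-14, 55) = -770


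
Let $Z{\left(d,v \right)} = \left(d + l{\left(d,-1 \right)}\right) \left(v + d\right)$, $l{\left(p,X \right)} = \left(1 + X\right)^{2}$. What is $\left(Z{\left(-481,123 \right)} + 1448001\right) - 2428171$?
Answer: $-807972$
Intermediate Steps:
$Z{\left(d,v \right)} = d \left(d + v\right)$ ($Z{\left(d,v \right)} = \left(d + \left(1 - 1\right)^{2}\right) \left(v + d\right) = \left(d + 0^{2}\right) \left(d + v\right) = \left(d + 0\right) \left(d + v\right) = d \left(d + v\right)$)
$\left(Z{\left(-481,123 \right)} + 1448001\right) - 2428171 = \left(- 481 \left(-481 + 123\right) + 1448001\right) - 2428171 = \left(\left(-481\right) \left(-358\right) + 1448001\right) - 2428171 = \left(172198 + 1448001\right) - 2428171 = 1620199 - 2428171 = -807972$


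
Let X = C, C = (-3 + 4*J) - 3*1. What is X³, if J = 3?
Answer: 216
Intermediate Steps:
C = 6 (C = (-3 + 4*3) - 3*1 = (-3 + 12) - 3 = 9 - 3 = 6)
X = 6
X³ = 6³ = 216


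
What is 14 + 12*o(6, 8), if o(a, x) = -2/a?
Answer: 10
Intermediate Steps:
14 + 12*o(6, 8) = 14 + 12*(-2/6) = 14 + 12*(-2*⅙) = 14 + 12*(-⅓) = 14 - 4 = 10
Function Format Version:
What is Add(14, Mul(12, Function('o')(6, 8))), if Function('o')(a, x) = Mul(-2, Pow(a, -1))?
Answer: 10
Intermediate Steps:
Add(14, Mul(12, Function('o')(6, 8))) = Add(14, Mul(12, Mul(-2, Pow(6, -1)))) = Add(14, Mul(12, Mul(-2, Rational(1, 6)))) = Add(14, Mul(12, Rational(-1, 3))) = Add(14, -4) = 10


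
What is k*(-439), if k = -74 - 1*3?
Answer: 33803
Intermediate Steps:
k = -77 (k = -74 - 3 = -77)
k*(-439) = -77*(-439) = 33803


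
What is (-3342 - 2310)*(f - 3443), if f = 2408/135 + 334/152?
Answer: 5513781439/285 ≈ 1.9347e+7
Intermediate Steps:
f = 205553/10260 (f = 2408*(1/135) + 334*(1/152) = 2408/135 + 167/76 = 205553/10260 ≈ 20.034)
(-3342 - 2310)*(f - 3443) = (-3342 - 2310)*(205553/10260 - 3443) = -5652*(-35119627/10260) = 5513781439/285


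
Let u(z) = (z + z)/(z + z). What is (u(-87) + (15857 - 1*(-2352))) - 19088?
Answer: -878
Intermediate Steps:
u(z) = 1 (u(z) = (2*z)/((2*z)) = (2*z)*(1/(2*z)) = 1)
(u(-87) + (15857 - 1*(-2352))) - 19088 = (1 + (15857 - 1*(-2352))) - 19088 = (1 + (15857 + 2352)) - 19088 = (1 + 18209) - 19088 = 18210 - 19088 = -878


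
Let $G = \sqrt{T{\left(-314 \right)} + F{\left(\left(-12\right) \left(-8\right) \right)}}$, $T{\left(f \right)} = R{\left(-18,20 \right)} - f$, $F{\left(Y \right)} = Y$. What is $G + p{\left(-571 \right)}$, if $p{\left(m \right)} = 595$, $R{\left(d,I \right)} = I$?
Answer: $595 + \sqrt{430} \approx 615.74$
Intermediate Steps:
$T{\left(f \right)} = 20 - f$
$G = \sqrt{430}$ ($G = \sqrt{\left(20 - -314\right) - -96} = \sqrt{\left(20 + 314\right) + 96} = \sqrt{334 + 96} = \sqrt{430} \approx 20.736$)
$G + p{\left(-571 \right)} = \sqrt{430} + 595 = 595 + \sqrt{430}$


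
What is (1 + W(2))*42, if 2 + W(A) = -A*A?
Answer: -210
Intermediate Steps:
W(A) = -2 - A² (W(A) = -2 - A*A = -2 - A²)
(1 + W(2))*42 = (1 + (-2 - 1*2²))*42 = (1 + (-2 - 1*4))*42 = (1 + (-2 - 4))*42 = (1 - 6)*42 = -5*42 = -210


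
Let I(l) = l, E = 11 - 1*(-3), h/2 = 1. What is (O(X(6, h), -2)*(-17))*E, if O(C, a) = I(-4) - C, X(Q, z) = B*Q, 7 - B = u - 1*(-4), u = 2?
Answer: 2380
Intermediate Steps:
h = 2 (h = 2*1 = 2)
E = 14 (E = 11 + 3 = 14)
B = 1 (B = 7 - (2 - 1*(-4)) = 7 - (2 + 4) = 7 - 1*6 = 7 - 6 = 1)
X(Q, z) = Q (X(Q, z) = 1*Q = Q)
O(C, a) = -4 - C
(O(X(6, h), -2)*(-17))*E = ((-4 - 1*6)*(-17))*14 = ((-4 - 6)*(-17))*14 = -10*(-17)*14 = 170*14 = 2380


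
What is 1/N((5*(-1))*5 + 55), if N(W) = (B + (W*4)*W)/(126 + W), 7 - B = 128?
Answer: 156/3479 ≈ 0.044840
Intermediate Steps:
B = -121 (B = 7 - 1*128 = 7 - 128 = -121)
N(W) = (-121 + 4*W²)/(126 + W) (N(W) = (-121 + (W*4)*W)/(126 + W) = (-121 + (4*W)*W)/(126 + W) = (-121 + 4*W²)/(126 + W))
1/N((5*(-1))*5 + 55) = 1/((-121 + 4*((5*(-1))*5 + 55)²)/(126 + ((5*(-1))*5 + 55))) = 1/((-121 + 4*(-5*5 + 55)²)/(126 + (-5*5 + 55))) = 1/((-121 + 4*(-25 + 55)²)/(126 + (-25 + 55))) = 1/((-121 + 4*30²)/(126 + 30)) = 1/((-121 + 4*900)/156) = 1/((-121 + 3600)/156) = 1/((1/156)*3479) = 1/(3479/156) = 156/3479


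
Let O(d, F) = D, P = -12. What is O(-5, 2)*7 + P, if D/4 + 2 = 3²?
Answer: 184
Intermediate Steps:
D = 28 (D = -8 + 4*3² = -8 + 4*9 = -8 + 36 = 28)
O(d, F) = 28
O(-5, 2)*7 + P = 28*7 - 12 = 196 - 12 = 184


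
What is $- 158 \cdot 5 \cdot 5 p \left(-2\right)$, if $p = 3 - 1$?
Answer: $15800$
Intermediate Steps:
$p = 2$ ($p = 3 - 1 = 2$)
$- 158 \cdot 5 \cdot 5 p \left(-2\right) = - 158 \cdot 5 \cdot 5 \cdot 2 \left(-2\right) = - 158 \cdot 5 \cdot 10 \left(-2\right) = - 158 \cdot 5 \left(-20\right) = \left(-158\right) \left(-100\right) = 15800$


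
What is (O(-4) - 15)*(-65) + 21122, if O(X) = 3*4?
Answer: 21317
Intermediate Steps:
O(X) = 12
(O(-4) - 15)*(-65) + 21122 = (12 - 15)*(-65) + 21122 = -3*(-65) + 21122 = 195 + 21122 = 21317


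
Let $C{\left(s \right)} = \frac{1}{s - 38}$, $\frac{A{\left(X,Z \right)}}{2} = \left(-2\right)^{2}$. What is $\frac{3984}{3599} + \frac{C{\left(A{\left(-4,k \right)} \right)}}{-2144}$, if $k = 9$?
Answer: $\frac{256254479}{231487680} \approx 1.107$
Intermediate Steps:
$A{\left(X,Z \right)} = 8$ ($A{\left(X,Z \right)} = 2 \left(-2\right)^{2} = 2 \cdot 4 = 8$)
$C{\left(s \right)} = \frac{1}{-38 + s}$
$\frac{3984}{3599} + \frac{C{\left(A{\left(-4,k \right)} \right)}}{-2144} = \frac{3984}{3599} + \frac{1}{\left(-38 + 8\right) \left(-2144\right)} = 3984 \cdot \frac{1}{3599} + \frac{1}{-30} \left(- \frac{1}{2144}\right) = \frac{3984}{3599} - - \frac{1}{64320} = \frac{3984}{3599} + \frac{1}{64320} = \frac{256254479}{231487680}$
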